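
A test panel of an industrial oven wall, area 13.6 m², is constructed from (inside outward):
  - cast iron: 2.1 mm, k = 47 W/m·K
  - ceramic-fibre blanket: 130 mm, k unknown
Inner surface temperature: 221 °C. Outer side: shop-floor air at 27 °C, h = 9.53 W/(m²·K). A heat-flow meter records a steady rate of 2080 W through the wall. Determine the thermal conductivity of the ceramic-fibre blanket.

Using the resistance-network approach (series):
R_cast iron = L/(kA) = 0.0021/(47×13.6) = 3.285×10^-6 K/W
R_outer film = 1/(h_o·A) = 1/(9.53×13.6) = 0.007716 K/W
Sum of known resistances R_other = 0.007719 K/W
Total R = ΔT/Q = 194/2080 = 0.09327 K/W
R_ceramic-fibre blanket = R_total − R_other = 0.08555 K/W
k = L/(R·A) = 0.13/(0.08555×13.6)

k ≈ 0.112 W/(m·K)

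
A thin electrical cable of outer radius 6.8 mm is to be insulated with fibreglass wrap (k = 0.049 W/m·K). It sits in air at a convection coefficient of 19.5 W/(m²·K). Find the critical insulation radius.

r_cr ≈ 2.51 mm

For a cylinder r_cr = k/h = 0.049/19.5
r_cr = 2.51 mm; since the bare radius (6.8 mm) is above r_cr, any added insulation will reduce heat loss.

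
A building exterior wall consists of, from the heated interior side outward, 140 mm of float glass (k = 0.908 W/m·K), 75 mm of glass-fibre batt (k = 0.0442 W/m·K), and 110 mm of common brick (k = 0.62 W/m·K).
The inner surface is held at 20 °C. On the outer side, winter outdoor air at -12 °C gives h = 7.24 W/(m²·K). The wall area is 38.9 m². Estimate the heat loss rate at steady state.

Series thermal resistances:
R_float glass = L/(kA) = 0.14/(0.908×38.9) = 0.003964 K/W
R_glass-fibre batt = L/(kA) = 0.075/(0.0442×38.9) = 0.04362 K/W
R_common brick = L/(kA) = 0.11/(0.62×38.9) = 0.004561 K/W
R_outer film = 1/(h_o·A) = 1/(7.24×38.9) = 0.003551 K/W
R_total = 0.0557 K/W
Q = ΔT / R_total = 32 / 0.0557

Q ≈ 575 W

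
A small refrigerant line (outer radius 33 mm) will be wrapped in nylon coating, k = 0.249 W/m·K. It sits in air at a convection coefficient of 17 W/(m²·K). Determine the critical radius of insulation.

r_cr ≈ 14.6 mm

For a cylinder r_cr = k/h = 0.249/17
r_cr = 14.6 mm; since the bare radius (33 mm) is above r_cr, any added insulation will reduce heat loss.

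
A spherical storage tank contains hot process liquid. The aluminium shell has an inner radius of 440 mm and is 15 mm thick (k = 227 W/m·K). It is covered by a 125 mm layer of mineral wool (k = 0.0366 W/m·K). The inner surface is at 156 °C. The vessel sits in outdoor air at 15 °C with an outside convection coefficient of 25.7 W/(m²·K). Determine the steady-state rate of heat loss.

Q ≈ 136 W

For a spherical shell R = (1/r₁ − 1/r₂)/(4πk); film R = 1/(h·4πr²). In series:
R_aluminium shell = (1/0.44 − 1/0.455)/(4π×227) = 2.627×10^-5 K/W
R_mineral wool = (1/0.455 − 1/0.58)/(4π×0.0366) = 1.03 K/W
R_outer film = 1/(h·4πr_o²) = 1/(25.7×4π×0.58²) = 0.009205 K/W
R_total = 1.039 K/W
Q = ΔT/R_total = 141/1.039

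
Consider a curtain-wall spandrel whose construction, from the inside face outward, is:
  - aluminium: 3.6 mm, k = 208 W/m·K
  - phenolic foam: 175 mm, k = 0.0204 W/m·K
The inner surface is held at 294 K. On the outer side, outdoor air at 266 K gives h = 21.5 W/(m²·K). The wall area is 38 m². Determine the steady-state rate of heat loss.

Thermal resistances in series:
R_aluminium = L/(kA) = 0.0036/(208×38) = 4.555×10^-7 K/W
R_phenolic foam = L/(kA) = 0.175/(0.0204×38) = 0.2257 K/W
R_outer film = 1/(h_o·A) = 1/(21.5×38) = 0.001224 K/W
R_total = 0.227 K/W
Q = ΔT / R_total = 28 / 0.227

Q ≈ 123 W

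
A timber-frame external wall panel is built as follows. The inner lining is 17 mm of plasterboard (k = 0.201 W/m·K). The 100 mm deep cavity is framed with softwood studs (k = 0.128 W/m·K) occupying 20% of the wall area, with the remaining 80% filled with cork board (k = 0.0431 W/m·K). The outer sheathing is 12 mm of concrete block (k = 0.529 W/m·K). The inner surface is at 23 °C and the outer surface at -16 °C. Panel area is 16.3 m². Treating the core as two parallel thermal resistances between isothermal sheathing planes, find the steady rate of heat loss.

Q ≈ 359 W

Sheathing layers in series; stud and cavity paths in parallel between them.
R_inner = 0.017/(0.201×16.3) = 0.005189 K/W
R_stud  = 0.1/(0.128×0.2×16.3) = 0.2396 K/W
R_cav   = 0.1/(0.0431×0.8×16.3) = 0.1779 K/W
1/R_core = 1/R_stud + 1/R_cav → R_core = 0.1021 K/W
R_outer = 0.012/(0.529×16.3) = 0.001392 K/W
R_total = 0.1087 K/W
Q = ΔT/R_total = 39/0.1087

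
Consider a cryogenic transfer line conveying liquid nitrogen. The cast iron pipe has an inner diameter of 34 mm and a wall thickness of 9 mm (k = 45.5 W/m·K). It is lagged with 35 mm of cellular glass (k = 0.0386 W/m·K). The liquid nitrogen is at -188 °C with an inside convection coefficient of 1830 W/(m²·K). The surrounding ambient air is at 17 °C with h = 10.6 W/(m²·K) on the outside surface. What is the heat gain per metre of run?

Per-layer cylindrical resistances, series-summed:
R_inner film = 1/(h_i·2πr₁L) = 1/(1830×2π×0.017×1) = 0.005116 K/W
R_cast iron pipe wall = ln(26/17)/(2π×45.5×1) = 0.001486 K/W
R_cellular glass = ln(61/26)/(2π×0.0386×1) = 3.516 K/W
R_outer film = 1/(h_o·2πr_oL) = 1/(10.6×2π×0.061×1) = 0.2461 K/W
R_total = 3.769 K/W
Q = ΔT/R_total = 205/3.769

q′ ≈ 54.4 W/m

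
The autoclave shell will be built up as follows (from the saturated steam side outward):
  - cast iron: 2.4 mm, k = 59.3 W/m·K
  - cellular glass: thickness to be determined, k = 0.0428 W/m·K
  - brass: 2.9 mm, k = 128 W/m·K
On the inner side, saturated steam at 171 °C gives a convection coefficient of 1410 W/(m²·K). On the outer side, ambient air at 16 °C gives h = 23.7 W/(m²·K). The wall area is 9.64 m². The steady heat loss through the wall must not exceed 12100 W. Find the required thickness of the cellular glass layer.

L ≈ 3.45 mm

Model the wall as resistances in series:
R_inner film = 1/(h_i·A) = 1/(1410×9.64) = 7.357×10^-5 K/W
R_cast iron = L/(kA) = 0.0024/(59.3×9.64) = 4.198×10^-6 K/W
R_brass = L/(kA) = 0.0029/(128×9.64) = 2.35×10^-6 K/W
R_outer film = 1/(h_o·A) = 1/(23.7×9.64) = 0.004377 K/W
Sum of the known resistances R_other = 0.004457 K/W
Required total resistance R_tot = ΔT/Q_allow = 155/12100 = 0.01281 K/W
R_cellular glass = R_tot − R_other = 0.008353 K/W
L = R·k·A = 0.008353×0.0428×9.64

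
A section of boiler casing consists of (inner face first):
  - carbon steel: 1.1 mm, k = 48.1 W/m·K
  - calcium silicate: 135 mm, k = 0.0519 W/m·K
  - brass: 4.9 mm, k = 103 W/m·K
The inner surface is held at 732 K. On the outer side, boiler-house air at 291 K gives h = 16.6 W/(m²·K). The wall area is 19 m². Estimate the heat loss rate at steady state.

Q ≈ 3150 W

Model the wall as resistances in series:
R_carbon steel = L/(kA) = 0.0011/(48.1×19) = 1.204×10^-6 K/W
R_calcium silicate = L/(kA) = 0.135/(0.0519×19) = 0.1369 K/W
R_brass = L/(kA) = 0.0049/(103×19) = 2.504×10^-6 K/W
R_outer film = 1/(h_o·A) = 1/(16.6×19) = 0.003171 K/W
R_total = 0.1401 K/W
Q = ΔT / R_total = 441 / 0.1401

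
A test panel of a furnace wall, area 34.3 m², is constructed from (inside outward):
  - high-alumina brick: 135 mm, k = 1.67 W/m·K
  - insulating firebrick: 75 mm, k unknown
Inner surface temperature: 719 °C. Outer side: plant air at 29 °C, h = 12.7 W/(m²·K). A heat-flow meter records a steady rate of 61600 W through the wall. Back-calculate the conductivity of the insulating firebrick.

k ≈ 0.334 W/(m·K)

Using the resistance-network approach (series):
R_high-alumina brick = L/(kA) = 0.135/(1.67×34.3) = 0.002357 K/W
R_outer film = 1/(h_o·A) = 1/(12.7×34.3) = 0.002296 K/W
Sum of known resistances R_other = 0.004652 K/W
Total R = ΔT/Q = 690/61600 = 0.0112 K/W
R_insulating firebrick = R_total − R_other = 0.006549 K/W
k = L/(R·A) = 0.075/(0.006549×34.3)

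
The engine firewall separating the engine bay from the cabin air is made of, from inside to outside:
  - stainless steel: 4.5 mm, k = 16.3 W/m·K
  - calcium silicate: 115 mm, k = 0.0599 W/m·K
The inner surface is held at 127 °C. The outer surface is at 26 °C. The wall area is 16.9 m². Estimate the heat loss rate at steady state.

Model the wall as resistances in series:
R_stainless steel = L/(kA) = 0.0045/(16.3×16.9) = 1.634×10^-5 K/W
R_calcium silicate = L/(kA) = 0.115/(0.0599×16.9) = 0.1136 K/W
R_total = 0.1136 K/W
Q = ΔT / R_total = 101 / 0.1136

Q ≈ 889 W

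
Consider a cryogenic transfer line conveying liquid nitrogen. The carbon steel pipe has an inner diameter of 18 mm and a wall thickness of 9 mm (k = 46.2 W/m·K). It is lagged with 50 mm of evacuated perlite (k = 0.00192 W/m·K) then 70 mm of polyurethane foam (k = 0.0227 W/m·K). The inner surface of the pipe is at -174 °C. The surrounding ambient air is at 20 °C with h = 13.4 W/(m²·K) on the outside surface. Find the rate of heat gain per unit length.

q′ ≈ 1.68 W/m

Cylindrical conduction, so R = ln(r₂/r₁)/(2πkL) per layer, in series:
R_carbon steel pipe wall = ln(18/9)/(2π×46.2×1) = 0.002388 K/W
R_evacuated perlite = ln(68/18)/(2π×0.00192×1) = 110.2 K/W
R_polyurethane foam = ln(138/68)/(2π×0.0227×1) = 4.962 K/W
R_outer film = 1/(h_o·2πr_oL) = 1/(13.4×2π×0.138×1) = 0.08607 K/W
R_total = 115.2 K/W
Q = ΔT/R_total = 194/115.2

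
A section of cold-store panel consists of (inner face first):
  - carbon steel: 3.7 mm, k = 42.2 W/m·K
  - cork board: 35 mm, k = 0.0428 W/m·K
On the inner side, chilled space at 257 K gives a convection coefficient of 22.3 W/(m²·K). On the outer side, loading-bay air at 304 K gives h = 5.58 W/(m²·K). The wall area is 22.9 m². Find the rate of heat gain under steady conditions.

Thermal resistances in series:
R_inner film = 1/(h_i·A) = 1/(22.3×22.9) = 0.001958 K/W
R_carbon steel = L/(kA) = 0.0037/(42.2×22.9) = 3.829×10^-6 K/W
R_cork board = L/(kA) = 0.035/(0.0428×22.9) = 0.03571 K/W
R_outer film = 1/(h_o·A) = 1/(5.58×22.9) = 0.007826 K/W
R_total = 0.0455 K/W
Q = ΔT / R_total = 47 / 0.0455

Q ≈ 1030 W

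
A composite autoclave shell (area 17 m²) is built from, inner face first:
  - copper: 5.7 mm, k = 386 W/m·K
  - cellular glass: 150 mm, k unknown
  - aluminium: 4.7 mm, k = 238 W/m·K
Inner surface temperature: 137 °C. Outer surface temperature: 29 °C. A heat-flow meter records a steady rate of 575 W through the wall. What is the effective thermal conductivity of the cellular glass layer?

k ≈ 0.047 W/(m·K)

Using the resistance-network approach (series):
R_copper = L/(kA) = 0.0057/(386×17) = 8.686×10^-7 K/W
R_aluminium = L/(kA) = 0.0047/(238×17) = 1.162×10^-6 K/W
Sum of known resistances R_other = 2.03×10^-6 K/W
Total R = ΔT/Q = 108/575 = 0.1878 K/W
R_cellular glass = R_total − R_other = 0.1878 K/W
k = L/(R·A) = 0.15/(0.1878×17)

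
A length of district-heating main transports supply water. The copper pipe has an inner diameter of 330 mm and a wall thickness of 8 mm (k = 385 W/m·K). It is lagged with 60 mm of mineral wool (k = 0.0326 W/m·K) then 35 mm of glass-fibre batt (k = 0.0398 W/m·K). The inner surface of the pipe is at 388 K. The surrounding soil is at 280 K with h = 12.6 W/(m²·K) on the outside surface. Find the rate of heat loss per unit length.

q′ ≈ 52.4 W/m

Treating each annulus and film as a series resistance:
R_copper pipe wall = ln(173/165)/(2π×385×1) = 1.957×10^-5 K/W
R_mineral wool = ln(233/173)/(2π×0.0326×1) = 1.454 K/W
R_glass-fibre batt = ln(268/233)/(2π×0.0398×1) = 0.5596 K/W
R_outer film = 1/(h_o·2πr_oL) = 1/(12.6×2π×0.268×1) = 0.04713 K/W
R_total = 2.06 K/W
Q = ΔT/R_total = 108/2.06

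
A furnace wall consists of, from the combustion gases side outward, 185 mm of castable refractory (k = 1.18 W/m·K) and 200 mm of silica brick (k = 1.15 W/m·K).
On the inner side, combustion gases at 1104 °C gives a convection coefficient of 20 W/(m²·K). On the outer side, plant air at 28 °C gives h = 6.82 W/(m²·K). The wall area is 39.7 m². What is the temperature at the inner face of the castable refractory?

T ≈ 1000 °C

Thermal resistances in series:
R_inner film = 1/(h_i·A) = 1/(20×39.7) = 0.001259 K/W
R_castable refractory = L/(kA) = 0.185/(1.18×39.7) = 0.003949 K/W
R_silica brick = L/(kA) = 0.2/(1.15×39.7) = 0.004381 K/W
R_outer film = 1/(h_o·A) = 1/(6.82×39.7) = 0.003693 K/W
R_total = 0.01328 K/W;  Q = ΔT/R_total = 1076/0.01328 = 81010 W
T_interface = T_inner − Q·ΣR(inner→interface) = 1104 − 81000×0.001259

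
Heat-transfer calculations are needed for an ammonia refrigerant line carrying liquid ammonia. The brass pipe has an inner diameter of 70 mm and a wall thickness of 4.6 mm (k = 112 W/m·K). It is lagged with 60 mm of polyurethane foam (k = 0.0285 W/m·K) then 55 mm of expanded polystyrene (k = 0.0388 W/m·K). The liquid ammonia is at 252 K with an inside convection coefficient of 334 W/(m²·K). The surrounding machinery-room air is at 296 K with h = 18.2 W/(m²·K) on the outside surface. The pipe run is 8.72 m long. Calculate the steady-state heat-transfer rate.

Q ≈ 54.6 W

Per-layer cylindrical resistances, series-summed:
R_inner film = 1/(h_i·2πr₁L) = 1/(334×2π×0.035×8.72) = 0.001561 K/W
R_brass pipe wall = ln(39.6/35)/(2π×112×8.72) = 2.012×10^-5 K/W
R_polyurethane foam = ln(99.6/39.6)/(2π×0.0285×8.72) = 0.5907 K/W
R_expanded polystyrene = ln(154.6/99.6)/(2π×0.0388×8.72) = 0.2068 K/W
R_outer film = 1/(h_o·2πr_oL) = 1/(18.2×2π×0.1546×8.72) = 0.006487 K/W
R_total = 0.8056 K/W
Q = ΔT/R_total = 44/0.8056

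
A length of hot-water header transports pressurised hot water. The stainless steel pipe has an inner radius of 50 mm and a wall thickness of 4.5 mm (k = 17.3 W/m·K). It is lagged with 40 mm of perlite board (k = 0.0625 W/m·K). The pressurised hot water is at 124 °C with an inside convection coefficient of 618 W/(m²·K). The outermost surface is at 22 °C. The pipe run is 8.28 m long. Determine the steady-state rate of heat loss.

Q ≈ 600 W

Cylindrical conduction, so R = ln(r₂/r₁)/(2πkL) per layer, in series:
R_inner film = 1/(h_i·2πr₁L) = 1/(618×2π×0.05×8.28) = 6.221×10^-4 K/W
R_stainless steel pipe wall = ln(54.5/50)/(2π×17.3×8.28) = 9.575×10^-5 K/W
R_perlite board = ln(94.5/54.5)/(2π×0.0625×8.28) = 0.1693 K/W
R_total = 0.17 K/W
Q = ΔT/R_total = 102/0.17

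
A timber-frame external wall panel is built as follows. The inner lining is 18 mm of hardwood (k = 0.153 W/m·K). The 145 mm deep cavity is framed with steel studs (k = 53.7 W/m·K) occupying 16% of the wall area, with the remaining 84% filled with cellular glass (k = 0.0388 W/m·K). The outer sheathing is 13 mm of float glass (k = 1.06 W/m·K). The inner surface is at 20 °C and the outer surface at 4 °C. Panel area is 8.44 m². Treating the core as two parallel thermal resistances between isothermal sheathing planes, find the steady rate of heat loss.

Sheathing layers in series; stud and cavity paths in parallel between them.
R_inner = 0.018/(0.153×8.44) = 0.01394 K/W
R_stud  = 0.145/(53.7×0.16×8.44) = 0.002 K/W
R_cav   = 0.145/(0.0388×0.84×8.44) = 0.5271 K/W
1/R_core = 1/R_stud + 1/R_cav → R_core = 0.001992 K/W
R_outer = 0.013/(1.06×8.44) = 0.001453 K/W
R_total = 0.01738 K/W
Q = ΔT/R_total = 16/0.01738

Q ≈ 920 W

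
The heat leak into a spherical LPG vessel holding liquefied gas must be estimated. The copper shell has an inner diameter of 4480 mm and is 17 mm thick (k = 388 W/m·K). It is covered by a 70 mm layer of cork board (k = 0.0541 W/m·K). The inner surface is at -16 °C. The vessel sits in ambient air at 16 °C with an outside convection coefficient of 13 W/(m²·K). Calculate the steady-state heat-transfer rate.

Spherical conduction: R = (1/r_in − 1/r_out)/(4πk) per layer; series-sum.
R_copper shell = (1/2.24 − 1/2.257)/(4π×388) = 6.896×10^-7 K/W
R_cork board = (1/2.257 − 1/2.327)/(4π×0.0541) = 0.0196 K/W
R_outer film = 1/(h·4πr_o²) = 1/(13×4π×2.327²) = 0.00113 K/W
R_total = 0.02074 K/W
Q = ΔT/R_total = 32/0.02074

Q ≈ 1540 W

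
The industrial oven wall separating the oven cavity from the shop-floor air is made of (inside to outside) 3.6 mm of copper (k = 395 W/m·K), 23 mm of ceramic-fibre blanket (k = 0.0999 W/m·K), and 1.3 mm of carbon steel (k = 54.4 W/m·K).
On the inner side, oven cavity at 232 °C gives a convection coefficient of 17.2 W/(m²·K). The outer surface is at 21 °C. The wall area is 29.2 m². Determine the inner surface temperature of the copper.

Using the resistance-network approach (series):
R_inner film = 1/(h_i·A) = 1/(17.2×29.2) = 0.001991 K/W
R_copper = L/(kA) = 0.0036/(395×29.2) = 3.121×10^-7 K/W
R_ceramic-fibre blanket = L/(kA) = 0.023/(0.0999×29.2) = 0.007885 K/W
R_carbon steel = L/(kA) = 0.0013/(54.4×29.2) = 8.184×10^-7 K/W
R_total = 0.009877 K/W;  Q = ΔT/R_total = 211/0.009877 = 21360 W
T_interface = T_inner − Q·ΣR(inner→interface) = 232 − 21400×0.001991

T ≈ 189 °C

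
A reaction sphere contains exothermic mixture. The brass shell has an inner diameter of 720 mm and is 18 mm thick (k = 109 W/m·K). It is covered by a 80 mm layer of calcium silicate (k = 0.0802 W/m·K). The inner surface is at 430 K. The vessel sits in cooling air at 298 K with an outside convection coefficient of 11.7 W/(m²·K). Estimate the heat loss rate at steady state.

Q ≈ 269 W

Each spherical layer contributes R = (1/r_i − 1/r_o)/(4πk):
R_brass shell = (1/0.36 − 1/0.378)/(4π×109) = 9.657×10^-5 K/W
R_calcium silicate = (1/0.378 − 1/0.458)/(4π×0.0802) = 0.4585 K/W
R_outer film = 1/(h·4πr_o²) = 1/(11.7×4π×0.458²) = 0.03242 K/W
R_total = 0.491 K/W
Q = ΔT/R_total = 132/0.491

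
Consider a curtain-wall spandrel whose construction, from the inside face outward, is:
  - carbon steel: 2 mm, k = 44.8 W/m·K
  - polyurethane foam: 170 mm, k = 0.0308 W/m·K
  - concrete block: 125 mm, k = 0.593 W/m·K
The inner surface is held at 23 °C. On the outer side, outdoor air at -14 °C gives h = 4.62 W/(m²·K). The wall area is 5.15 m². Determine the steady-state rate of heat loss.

Q ≈ 32 W

Model the wall as resistances in series:
R_carbon steel = L/(kA) = 0.002/(44.8×5.15) = 8.669×10^-6 K/W
R_polyurethane foam = L/(kA) = 0.17/(0.0308×5.15) = 1.072 K/W
R_concrete block = L/(kA) = 0.125/(0.593×5.15) = 0.04093 K/W
R_outer film = 1/(h_o·A) = 1/(4.62×5.15) = 0.04203 K/W
R_total = 1.155 K/W
Q = ΔT / R_total = 37 / 1.155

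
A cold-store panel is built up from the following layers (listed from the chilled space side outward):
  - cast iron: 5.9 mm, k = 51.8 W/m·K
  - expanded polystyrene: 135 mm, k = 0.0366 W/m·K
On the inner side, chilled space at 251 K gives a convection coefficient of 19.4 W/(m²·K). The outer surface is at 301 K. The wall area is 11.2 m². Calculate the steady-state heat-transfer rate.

Thermal resistances in series:
R_inner film = 1/(h_i·A) = 1/(19.4×11.2) = 0.004602 K/W
R_cast iron = L/(kA) = 0.0059/(51.8×11.2) = 1.017×10^-5 K/W
R_expanded polystyrene = L/(kA) = 0.135/(0.0366×11.2) = 0.3293 K/W
R_total = 0.3339 K/W
Q = ΔT / R_total = 50 / 0.3339

Q ≈ 150 W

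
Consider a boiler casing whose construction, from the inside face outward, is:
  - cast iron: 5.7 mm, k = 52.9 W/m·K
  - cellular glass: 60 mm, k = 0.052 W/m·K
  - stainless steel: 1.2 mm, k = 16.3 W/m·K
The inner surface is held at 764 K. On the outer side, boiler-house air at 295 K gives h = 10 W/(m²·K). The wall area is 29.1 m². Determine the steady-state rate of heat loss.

Treating each layer as a thermal resistance in series:
R_cast iron = L/(kA) = 0.0057/(52.9×29.1) = 3.703×10^-6 K/W
R_cellular glass = L/(kA) = 0.06/(0.052×29.1) = 0.03965 K/W
R_stainless steel = L/(kA) = 0.0012/(16.3×29.1) = 2.53×10^-6 K/W
R_outer film = 1/(h_o·A) = 1/(10×29.1) = 0.003436 K/W
R_total = 0.04309 K/W
Q = ΔT / R_total = 469 / 0.04309

Q ≈ 10900 W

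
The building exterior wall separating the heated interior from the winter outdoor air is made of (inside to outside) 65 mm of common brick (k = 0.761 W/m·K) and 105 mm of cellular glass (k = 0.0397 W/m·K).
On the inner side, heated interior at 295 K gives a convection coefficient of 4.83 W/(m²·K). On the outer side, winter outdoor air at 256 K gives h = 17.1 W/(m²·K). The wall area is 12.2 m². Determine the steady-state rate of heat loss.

Q ≈ 159 W

Treating each layer as a thermal resistance in series:
R_inner film = 1/(h_i·A) = 1/(4.83×12.2) = 0.01697 K/W
R_common brick = L/(kA) = 0.065/(0.761×12.2) = 0.007001 K/W
R_cellular glass = L/(kA) = 0.105/(0.0397×12.2) = 0.2168 K/W
R_outer film = 1/(h_o·A) = 1/(17.1×12.2) = 0.004793 K/W
R_total = 0.2456 K/W
Q = ΔT / R_total = 39 / 0.2456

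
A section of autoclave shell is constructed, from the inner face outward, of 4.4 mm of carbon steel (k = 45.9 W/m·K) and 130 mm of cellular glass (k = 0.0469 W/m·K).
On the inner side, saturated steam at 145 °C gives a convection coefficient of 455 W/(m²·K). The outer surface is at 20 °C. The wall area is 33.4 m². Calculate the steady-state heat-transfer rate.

Model the wall as resistances in series:
R_inner film = 1/(h_i·A) = 1/(455×33.4) = 6.58×10^-5 K/W
R_carbon steel = L/(kA) = 0.0044/(45.9×33.4) = 2.87×10^-6 K/W
R_cellular glass = L/(kA) = 0.13/(0.0469×33.4) = 0.08299 K/W
R_total = 0.08306 K/W
Q = ΔT / R_total = 125 / 0.08306

Q ≈ 1500 W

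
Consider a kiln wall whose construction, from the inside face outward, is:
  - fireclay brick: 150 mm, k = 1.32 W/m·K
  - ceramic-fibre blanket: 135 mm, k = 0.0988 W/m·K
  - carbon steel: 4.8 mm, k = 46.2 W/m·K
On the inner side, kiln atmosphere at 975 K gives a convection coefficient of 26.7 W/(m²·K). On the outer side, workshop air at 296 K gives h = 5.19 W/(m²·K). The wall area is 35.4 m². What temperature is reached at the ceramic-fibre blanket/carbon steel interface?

Model the wall as resistances in series:
R_inner film = 1/(h_i·A) = 1/(26.7×35.4) = 0.001058 K/W
R_fireclay brick = L/(kA) = 0.15/(1.32×35.4) = 0.00321 K/W
R_ceramic-fibre blanket = L/(kA) = 0.135/(0.0988×35.4) = 0.0386 K/W
R_carbon steel = L/(kA) = 0.0048/(46.2×35.4) = 2.935×10^-6 K/W
R_outer film = 1/(h_o·A) = 1/(5.19×35.4) = 0.005443 K/W
R_total = 0.04831 K/W;  Q = ΔT/R_total = 679/0.04831 = 14050 W
T_interface = T_inner − Q·ΣR(inner→interface) = 975 − 14100×0.04287

T ≈ 373 K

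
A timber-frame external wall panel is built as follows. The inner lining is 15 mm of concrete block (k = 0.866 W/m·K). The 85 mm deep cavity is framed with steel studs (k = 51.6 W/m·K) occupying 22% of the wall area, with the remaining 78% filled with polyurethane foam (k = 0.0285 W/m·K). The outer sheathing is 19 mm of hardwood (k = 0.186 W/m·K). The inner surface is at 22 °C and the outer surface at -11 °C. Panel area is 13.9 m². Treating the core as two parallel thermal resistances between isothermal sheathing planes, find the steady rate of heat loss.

Sheathing layers in series; stud and cavity paths in parallel between them.
R_inner = 0.015/(0.866×13.9) = 0.001246 K/W
R_stud  = 0.085/(51.6×0.22×13.9) = 5.387×10^-4 K/W
R_cav   = 0.085/(0.0285×0.78×13.9) = 0.2751 K/W
1/R_core = 1/R_stud + 1/R_cav → R_core = 5.376×10^-4 K/W
R_outer = 0.019/(0.186×13.9) = 0.007349 K/W
R_total = 0.009133 K/W
Q = ΔT/R_total = 33/0.009133

Q ≈ 3610 W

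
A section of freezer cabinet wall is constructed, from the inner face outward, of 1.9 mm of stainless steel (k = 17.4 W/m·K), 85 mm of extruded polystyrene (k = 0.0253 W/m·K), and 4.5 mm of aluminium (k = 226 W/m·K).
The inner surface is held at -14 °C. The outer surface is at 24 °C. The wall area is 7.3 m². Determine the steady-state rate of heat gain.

Q ≈ 82.6 W

Model the wall as resistances in series:
R_stainless steel = L/(kA) = 0.0019/(17.4×7.3) = 1.496×10^-5 K/W
R_extruded polystyrene = L/(kA) = 0.085/(0.0253×7.3) = 0.4602 K/W
R_aluminium = L/(kA) = 0.0045/(226×7.3) = 2.728×10^-6 K/W
R_total = 0.4602 K/W
Q = ΔT / R_total = 38 / 0.4602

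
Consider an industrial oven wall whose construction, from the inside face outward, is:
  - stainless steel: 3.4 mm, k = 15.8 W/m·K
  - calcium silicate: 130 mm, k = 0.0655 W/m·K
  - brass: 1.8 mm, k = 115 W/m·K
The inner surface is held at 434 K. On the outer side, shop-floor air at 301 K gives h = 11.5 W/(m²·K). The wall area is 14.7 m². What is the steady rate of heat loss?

Treating each layer as a thermal resistance in series:
R_stainless steel = L/(kA) = 0.0034/(15.8×14.7) = 1.464×10^-5 K/W
R_calcium silicate = L/(kA) = 0.13/(0.0655×14.7) = 0.135 K/W
R_brass = L/(kA) = 0.0018/(115×14.7) = 1.065×10^-6 K/W
R_outer film = 1/(h_o·A) = 1/(11.5×14.7) = 0.005915 K/W
R_total = 0.1409 K/W
Q = ΔT / R_total = 133 / 0.1409

Q ≈ 944 W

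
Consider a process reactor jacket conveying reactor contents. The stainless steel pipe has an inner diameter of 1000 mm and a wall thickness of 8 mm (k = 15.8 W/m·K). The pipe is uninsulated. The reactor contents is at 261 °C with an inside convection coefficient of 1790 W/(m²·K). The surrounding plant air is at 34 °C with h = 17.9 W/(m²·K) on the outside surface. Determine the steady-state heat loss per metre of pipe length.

Per-layer cylindrical resistances, series-summed:
R_inner film = 1/(h_i·2πr₁L) = 1/(1790×2π×0.5×1) = 1.778×10^-4 K/W
R_stainless steel pipe wall = ln(508/500)/(2π×15.8×1) = 1.599×10^-4 K/W
R_outer film = 1/(h_o·2πr_oL) = 1/(17.9×2π×0.508×1) = 0.0175 K/W
R_total = 0.01784 K/W
Q = ΔT/R_total = 227/0.01784

q′ ≈ 12700 W/m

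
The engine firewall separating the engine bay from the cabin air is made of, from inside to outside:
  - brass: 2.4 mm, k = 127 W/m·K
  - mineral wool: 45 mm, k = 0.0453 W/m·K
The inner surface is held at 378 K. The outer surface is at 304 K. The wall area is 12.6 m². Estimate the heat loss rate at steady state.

Series thermal resistances:
R_brass = L/(kA) = 0.0024/(127×12.6) = 1.5×10^-6 K/W
R_mineral wool = L/(kA) = 0.045/(0.0453×12.6) = 0.07884 K/W
R_total = 0.07884 K/W
Q = ΔT / R_total = 74 / 0.07884

Q ≈ 939 W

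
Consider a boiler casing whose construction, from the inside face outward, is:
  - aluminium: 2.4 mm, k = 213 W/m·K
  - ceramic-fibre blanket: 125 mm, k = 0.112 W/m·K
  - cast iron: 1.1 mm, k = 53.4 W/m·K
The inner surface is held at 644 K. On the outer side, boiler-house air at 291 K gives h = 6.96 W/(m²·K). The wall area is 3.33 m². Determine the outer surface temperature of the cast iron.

Model the wall as resistances in series:
R_aluminium = L/(kA) = 0.0024/(213×3.33) = 3.384×10^-6 K/W
R_ceramic-fibre blanket = L/(kA) = 0.125/(0.112×3.33) = 0.3352 K/W
R_cast iron = L/(kA) = 0.0011/(53.4×3.33) = 6.186×10^-6 K/W
R_outer film = 1/(h_o·A) = 1/(6.96×3.33) = 0.04315 K/W
R_total = 0.3783 K/W;  Q = ΔT/R_total = 353/0.3783 = 933.1 W
T_interface = T_inner − Q·ΣR(inner→interface) = 644 − 933×0.3352

T ≈ 331 K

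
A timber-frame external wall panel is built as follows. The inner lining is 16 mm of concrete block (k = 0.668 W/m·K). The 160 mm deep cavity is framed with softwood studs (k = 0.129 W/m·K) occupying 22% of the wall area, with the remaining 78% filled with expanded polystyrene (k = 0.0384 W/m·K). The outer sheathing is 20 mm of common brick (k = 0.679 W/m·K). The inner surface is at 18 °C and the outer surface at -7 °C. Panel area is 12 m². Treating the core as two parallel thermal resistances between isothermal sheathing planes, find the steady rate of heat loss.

Sheathing layers in series; stud and cavity paths in parallel between them.
R_inner = 0.016/(0.668×12) = 0.001996 K/W
R_stud  = 0.16/(0.129×0.22×12) = 0.4698 K/W
R_cav   = 0.16/(0.0384×0.78×12) = 0.4452 K/W
1/R_core = 1/R_stud + 1/R_cav → R_core = 0.2286 K/W
R_outer = 0.02/(0.679×12) = 0.002455 K/W
R_total = 0.233 K/W
Q = ΔT/R_total = 25/0.233

Q ≈ 107 W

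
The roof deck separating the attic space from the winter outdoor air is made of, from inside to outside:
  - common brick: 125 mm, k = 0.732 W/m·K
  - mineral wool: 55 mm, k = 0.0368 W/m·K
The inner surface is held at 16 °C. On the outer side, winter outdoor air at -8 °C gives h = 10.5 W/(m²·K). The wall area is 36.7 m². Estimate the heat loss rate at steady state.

Model the wall as resistances in series:
R_common brick = L/(kA) = 0.125/(0.732×36.7) = 0.004653 K/W
R_mineral wool = L/(kA) = 0.055/(0.0368×36.7) = 0.04072 K/W
R_outer film = 1/(h_o·A) = 1/(10.5×36.7) = 0.002595 K/W
R_total = 0.04797 K/W
Q = ΔT / R_total = 24 / 0.04797

Q ≈ 500 W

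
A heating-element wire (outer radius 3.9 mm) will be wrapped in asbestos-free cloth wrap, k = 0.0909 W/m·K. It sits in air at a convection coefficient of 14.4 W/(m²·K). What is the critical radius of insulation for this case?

For a cylinder r_cr = k/h = 0.0909/14.4
r_cr = 6.31 mm; since the bare radius (3.9 mm) is below r_cr, adding a thin layer of insulation will *increase* heat loss.

r_cr ≈ 6.31 mm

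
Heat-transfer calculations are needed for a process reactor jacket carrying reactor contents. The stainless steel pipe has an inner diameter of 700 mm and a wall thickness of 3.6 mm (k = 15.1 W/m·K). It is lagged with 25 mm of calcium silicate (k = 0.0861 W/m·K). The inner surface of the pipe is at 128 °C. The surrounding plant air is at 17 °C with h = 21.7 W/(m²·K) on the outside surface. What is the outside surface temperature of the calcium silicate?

Treating each annulus and film as a series resistance:
R_stainless steel pipe wall = ln(353.6/350)/(2π×15.1×1) = 1.079×10^-4 K/W
R_calcium silicate = ln(378.6/353.6)/(2π×0.0861×1) = 0.1263 K/W
R_outer film = 1/(h_o·2πr_oL) = 1/(21.7×2π×0.3786×1) = 0.01937 K/W
R_total = 0.1458 K/W
Q = ΔT/R_total = 111/0.1458
Q = 762 W/m
T_interface = T_inner − Q·ΣR(inner→interface) = 128 − 762×0.1264

T ≈ 31.8 °C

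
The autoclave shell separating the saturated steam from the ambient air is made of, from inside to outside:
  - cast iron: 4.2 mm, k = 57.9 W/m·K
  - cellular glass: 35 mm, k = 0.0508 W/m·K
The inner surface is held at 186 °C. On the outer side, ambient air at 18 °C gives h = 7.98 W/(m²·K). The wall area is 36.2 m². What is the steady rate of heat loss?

Model the wall as resistances in series:
R_cast iron = L/(kA) = 0.0042/(57.9×36.2) = 2.004×10^-6 K/W
R_cellular glass = L/(kA) = 0.035/(0.0508×36.2) = 0.01903 K/W
R_outer film = 1/(h_o·A) = 1/(7.98×36.2) = 0.003462 K/W
R_total = 0.0225 K/W
Q = ΔT / R_total = 168 / 0.0225

Q ≈ 7470 W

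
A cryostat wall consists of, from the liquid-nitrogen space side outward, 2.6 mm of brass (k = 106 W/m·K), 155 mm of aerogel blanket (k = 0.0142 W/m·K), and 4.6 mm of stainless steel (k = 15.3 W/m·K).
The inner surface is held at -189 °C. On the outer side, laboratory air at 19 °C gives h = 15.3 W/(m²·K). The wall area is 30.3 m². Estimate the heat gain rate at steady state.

Model the wall as resistances in series:
R_brass = L/(kA) = 0.0026/(106×30.3) = 8.095×10^-7 K/W
R_aerogel blanket = L/(kA) = 0.155/(0.0142×30.3) = 0.3602 K/W
R_stainless steel = L/(kA) = 0.0046/(15.3×30.3) = 9.923×10^-6 K/W
R_outer film = 1/(h_o·A) = 1/(15.3×30.3) = 0.002157 K/W
R_total = 0.3624 K/W
Q = ΔT / R_total = 208 / 0.3624

Q ≈ 574 W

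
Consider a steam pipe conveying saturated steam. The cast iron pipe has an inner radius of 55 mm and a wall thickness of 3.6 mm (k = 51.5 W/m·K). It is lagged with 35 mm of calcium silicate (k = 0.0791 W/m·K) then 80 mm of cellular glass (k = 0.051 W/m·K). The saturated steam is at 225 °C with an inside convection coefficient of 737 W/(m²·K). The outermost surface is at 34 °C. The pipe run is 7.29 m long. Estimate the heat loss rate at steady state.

Q ≈ 484 W

Radial resistances (cylindrical: R_cond = ln(r_o/r_i)/(2πkL), R_conv = 1/(h·2πrL)):
R_inner film = 1/(h_i·2πr₁L) = 1/(737×2π×0.055×7.29) = 5.386×10^-4 K/W
R_cast iron pipe wall = ln(58.6/55)/(2π×51.5×7.29) = 2.688×10^-5 K/W
R_calcium silicate = ln(93.6/58.6)/(2π×0.0791×7.29) = 0.1293 K/W
R_cellular glass = ln(173.6/93.6)/(2π×0.051×7.29) = 0.2644 K/W
R_total = 0.3943 K/W
Q = ΔT/R_total = 191/0.3943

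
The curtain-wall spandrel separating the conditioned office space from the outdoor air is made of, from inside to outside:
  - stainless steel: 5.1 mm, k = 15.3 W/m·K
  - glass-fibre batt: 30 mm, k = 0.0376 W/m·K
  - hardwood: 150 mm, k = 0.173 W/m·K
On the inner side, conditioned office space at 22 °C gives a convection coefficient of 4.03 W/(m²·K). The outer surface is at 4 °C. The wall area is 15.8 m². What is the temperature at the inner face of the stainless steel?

Thermal resistances in series:
R_inner film = 1/(h_i·A) = 1/(4.03×15.8) = 0.0157 K/W
R_stainless steel = L/(kA) = 0.0051/(15.3×15.8) = 2.11×10^-5 K/W
R_glass-fibre batt = L/(kA) = 0.03/(0.0376×15.8) = 0.0505 K/W
R_hardwood = L/(kA) = 0.15/(0.173×15.8) = 0.05488 K/W
R_total = 0.1211 K/W;  Q = ΔT/R_total = 18/0.1211 = 148.6 W
T_interface = T_inner − Q·ΣR(inner→interface) = 22 − 149×0.0157

T ≈ 19.7 °C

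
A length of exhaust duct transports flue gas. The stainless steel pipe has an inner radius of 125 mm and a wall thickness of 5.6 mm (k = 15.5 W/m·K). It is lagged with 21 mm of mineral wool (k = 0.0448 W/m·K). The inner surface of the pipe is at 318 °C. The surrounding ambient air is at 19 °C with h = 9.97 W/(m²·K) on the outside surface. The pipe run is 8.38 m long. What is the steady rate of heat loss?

Q ≈ 3940 W

For a radial system each layer contributes R = ln(r_out/r_in)/(2πkL); films add R = 1/(hA).
R_stainless steel pipe wall = ln(130.6/125)/(2π×15.5×8.38) = 5.37×10^-5 K/W
R_mineral wool = ln(151.6/130.6)/(2π×0.0448×8.38) = 0.06321 K/W
R_outer film = 1/(h_o·2πr_oL) = 1/(9.97×2π×0.1516×8.38) = 0.01257 K/W
R_total = 0.07583 K/W
Q = ΔT/R_total = 299/0.07583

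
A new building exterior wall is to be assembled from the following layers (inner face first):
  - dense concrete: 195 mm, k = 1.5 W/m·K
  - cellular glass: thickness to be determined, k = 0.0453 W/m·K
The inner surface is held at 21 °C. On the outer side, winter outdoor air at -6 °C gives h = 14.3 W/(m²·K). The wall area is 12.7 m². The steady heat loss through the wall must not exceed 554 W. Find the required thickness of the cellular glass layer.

L ≈ 19 mm

Treating each layer as a thermal resistance in series:
R_dense concrete = L/(kA) = 0.195/(1.5×12.7) = 0.01024 K/W
R_outer film = 1/(h_o·A) = 1/(14.3×12.7) = 0.005506 K/W
Sum of the known resistances R_other = 0.01574 K/W
Required total resistance R_tot = ΔT/Q_allow = 27/554 = 0.04874 K/W
R_cellular glass = R_tot − R_other = 0.03299 K/W
L = R·k·A = 0.03299×0.0453×12.7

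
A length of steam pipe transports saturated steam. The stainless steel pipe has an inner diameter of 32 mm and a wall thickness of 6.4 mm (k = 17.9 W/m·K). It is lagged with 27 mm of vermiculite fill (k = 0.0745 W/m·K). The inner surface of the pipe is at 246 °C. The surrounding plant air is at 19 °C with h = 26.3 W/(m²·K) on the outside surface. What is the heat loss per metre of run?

q′ ≈ 125 W/m

Per-layer cylindrical resistances, series-summed:
R_stainless steel pipe wall = ln(22.4/16)/(2π×17.9×1) = 0.002992 K/W
R_vermiculite fill = ln(49.4/22.4)/(2π×0.0745×1) = 1.69 K/W
R_outer film = 1/(h_o·2πr_oL) = 1/(26.3×2π×0.0494×1) = 0.1225 K/W
R_total = 1.815 K/W
Q = ΔT/R_total = 227/1.815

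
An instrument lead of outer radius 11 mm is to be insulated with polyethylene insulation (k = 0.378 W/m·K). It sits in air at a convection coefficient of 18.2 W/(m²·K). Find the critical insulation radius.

r_cr ≈ 20.8 mm

For a cylinder r_cr = k/h = 0.378/18.2
r_cr = 20.8 mm; since the bare radius (11 mm) is below r_cr, adding a thin layer of insulation will *increase* heat loss.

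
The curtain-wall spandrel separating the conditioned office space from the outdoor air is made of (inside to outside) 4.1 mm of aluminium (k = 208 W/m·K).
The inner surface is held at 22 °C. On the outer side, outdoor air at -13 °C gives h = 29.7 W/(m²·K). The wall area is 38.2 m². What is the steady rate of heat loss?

Q ≈ 39700 W

Model the wall as resistances in series:
R_aluminium = L/(kA) = 0.0041/(208×38.2) = 5.16×10^-7 K/W
R_outer film = 1/(h_o·A) = 1/(29.7×38.2) = 8.814×10^-4 K/W
R_total = 8.819×10^-4 K/W
Q = ΔT / R_total = 35 / 8.819×10^-4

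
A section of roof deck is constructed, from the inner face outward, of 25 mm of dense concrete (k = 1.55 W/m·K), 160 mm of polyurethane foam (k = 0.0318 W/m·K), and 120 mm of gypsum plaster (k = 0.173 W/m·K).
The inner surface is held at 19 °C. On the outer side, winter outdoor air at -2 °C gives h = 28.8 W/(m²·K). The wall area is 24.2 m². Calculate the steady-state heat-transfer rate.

Model the wall as resistances in series:
R_dense concrete = L/(kA) = 0.025/(1.55×24.2) = 6.665×10^-4 K/W
R_polyurethane foam = L/(kA) = 0.16/(0.0318×24.2) = 0.2079 K/W
R_gypsum plaster = L/(kA) = 0.12/(0.173×24.2) = 0.02866 K/W
R_outer film = 1/(h_o·A) = 1/(28.8×24.2) = 0.001435 K/W
R_total = 0.2387 K/W
Q = ΔT / R_total = 21 / 0.2387

Q ≈ 88 W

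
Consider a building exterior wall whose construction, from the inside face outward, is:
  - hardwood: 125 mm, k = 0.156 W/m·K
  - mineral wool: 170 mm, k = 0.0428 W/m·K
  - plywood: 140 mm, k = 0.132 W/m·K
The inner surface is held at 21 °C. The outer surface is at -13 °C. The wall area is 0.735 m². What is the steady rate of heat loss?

Q ≈ 4.28 W

Thermal resistances in series:
R_hardwood = L/(kA) = 0.125/(0.156×0.735) = 1.09 K/W
R_mineral wool = L/(kA) = 0.17/(0.0428×0.735) = 5.404 K/W
R_plywood = L/(kA) = 0.14/(0.132×0.735) = 1.443 K/W
R_total = 7.937 K/W
Q = ΔT / R_total = 34 / 7.937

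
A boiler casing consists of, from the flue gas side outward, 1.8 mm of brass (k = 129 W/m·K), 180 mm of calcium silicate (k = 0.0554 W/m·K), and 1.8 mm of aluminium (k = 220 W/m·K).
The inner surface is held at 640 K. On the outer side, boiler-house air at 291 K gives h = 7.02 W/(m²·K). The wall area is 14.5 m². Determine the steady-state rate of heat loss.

Q ≈ 1490 W

Series thermal resistances:
R_brass = L/(kA) = 0.0018/(129×14.5) = 9.623×10^-7 K/W
R_calcium silicate = L/(kA) = 0.18/(0.0554×14.5) = 0.2241 K/W
R_aluminium = L/(kA) = 0.0018/(220×14.5) = 5.643×10^-7 K/W
R_outer film = 1/(h_o·A) = 1/(7.02×14.5) = 0.009824 K/W
R_total = 0.2339 K/W
Q = ΔT / R_total = 349 / 0.2339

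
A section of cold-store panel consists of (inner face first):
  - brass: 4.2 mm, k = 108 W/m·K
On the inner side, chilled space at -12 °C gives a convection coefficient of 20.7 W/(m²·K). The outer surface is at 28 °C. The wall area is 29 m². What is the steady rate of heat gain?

Treating each layer as a thermal resistance in series:
R_inner film = 1/(h_i·A) = 1/(20.7×29) = 0.001666 K/W
R_brass = L/(kA) = 0.0042/(108×29) = 1.341×10^-6 K/W
R_total = 0.001667 K/W
Q = ΔT / R_total = 40 / 0.001667

Q ≈ 24000 W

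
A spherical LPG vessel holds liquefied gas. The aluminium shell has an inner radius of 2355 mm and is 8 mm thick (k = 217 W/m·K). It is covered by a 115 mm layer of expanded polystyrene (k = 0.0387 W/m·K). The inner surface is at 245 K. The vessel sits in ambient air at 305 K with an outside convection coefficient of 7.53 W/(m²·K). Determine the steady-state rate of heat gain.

Q ≈ 1420 W

Radial (spherical) resistances in series:
R_aluminium shell = (1/2.355 − 1/2.363)/(4π×217) = 5.272×10^-7 K/W
R_expanded polystyrene = (1/2.363 − 1/2.478)/(4π×0.0387) = 0.04038 K/W
R_outer film = 1/(h·4πr_o²) = 1/(7.53×4π×2.478²) = 0.001721 K/W
R_total = 0.04211 K/W
Q = ΔT/R_total = 60/0.04211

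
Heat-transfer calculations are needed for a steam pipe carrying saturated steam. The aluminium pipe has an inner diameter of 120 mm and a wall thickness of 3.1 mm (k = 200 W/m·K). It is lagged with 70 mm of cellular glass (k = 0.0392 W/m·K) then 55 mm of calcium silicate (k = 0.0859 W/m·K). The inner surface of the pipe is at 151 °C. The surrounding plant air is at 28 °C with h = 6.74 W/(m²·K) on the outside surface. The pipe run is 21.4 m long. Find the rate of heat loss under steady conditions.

Per-layer cylindrical resistances, series-summed:
R_aluminium pipe wall = ln(63.1/60)/(2π×200×21.4) = 1.873×10^-6 K/W
R_cellular glass = ln(133.1/63.1)/(2π×0.0392×21.4) = 0.1416 K/W
R_calcium silicate = ln(188.1/133.1)/(2π×0.0859×21.4) = 0.02995 K/W
R_outer film = 1/(h_o·2πr_oL) = 1/(6.74×2π×0.1881×21.4) = 0.005866 K/W
R_total = 0.1774 K/W
Q = ΔT/R_total = 123/0.1774

Q ≈ 693 W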